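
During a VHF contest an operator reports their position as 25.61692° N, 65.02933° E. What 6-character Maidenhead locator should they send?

Offset from 180°W / 90°S: lon 245.0293°, lat 115.6169°.
Field: lon ⌊245.0293/20⌋ = 12 → M; lat ⌊115.6169/10⌋ = 11 → L.
Square: lon ⌊5.0293/2⌋ = 2; lat ⌊5.6169/1⌋ = 5.
Subsquare: lon ⌊1.0293/0.0833333⌋ = 12 → m; lat ⌊0.6169/0.0416667⌋ = 14 → o.

ML25mo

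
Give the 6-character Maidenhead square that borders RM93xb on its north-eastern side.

Longitude subsquare x = 23; +1 → 24, wraps to 0 = a, carry into square.
Longitude square 9; +1 → 10, wraps to 0, carry into field.
Longitude field R = 17; +1 → 18, wraps to 0 = A, wrapping around the antimeridian.
Latitude subsquare b = 1; +1 → 2 = c.

AM03ac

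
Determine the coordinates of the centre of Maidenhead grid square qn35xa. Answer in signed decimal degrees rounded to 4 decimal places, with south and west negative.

Field Q=16, N=13: +16·20° lon, +13·10° lat → SW at lon 140°, lat 40°.
Square 3, 5: +3·2° lon, +5·1° lat → SW at lon 146°, lat 45°.
Subsquare x=23, a=0: +23·0.0833333° lon, +0·0.0416667° lat → SW at lon 147.917°, lat 45°.
Cell spans 0.0833333° lon × 0.0416667° lat. Centre is SW corner plus half of each.
latitude 45.0208, longitude 147.9583.

45.0208, 147.9583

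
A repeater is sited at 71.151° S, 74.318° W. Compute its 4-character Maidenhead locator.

Offset from 180°W / 90°S: lon 105.68°, lat 18.85°.
Field: 105.68/20 → 5 → F, 18.85/10 → 1 → B; chars FB.
Square: 5.68/2 → 2, 8.85/1 → 8; chars 28.

FB28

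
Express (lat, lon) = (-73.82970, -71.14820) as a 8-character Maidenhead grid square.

FB46ke20

Add 180° to longitude and 90° to latitude: 108.85180, 16.17030.
Field: lon ⌊108.85180/20⌋ = 5 → F; lat ⌊16.17030/10⌋ = 1 → B.
Square: lon ⌊8.85180/2⌋ = 4; lat ⌊6.17030/1⌋ = 6.
Subsquare: lon ⌊0.85180/0.0833333⌋ = 10 → k; lat ⌊0.17030/0.0416667⌋ = 4 → e.
Extended square: lon ⌊0.01847/0.00833333⌋ = 2; lat ⌊0.00363/0.00416667⌋ = 0.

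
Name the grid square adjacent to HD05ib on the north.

HD05ic

Latitude subsquare b = 1; +1 → 2 = c.
The longitude characters are unchanged.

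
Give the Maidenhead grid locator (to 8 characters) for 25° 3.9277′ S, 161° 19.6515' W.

AG94iw04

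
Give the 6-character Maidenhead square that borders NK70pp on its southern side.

Latitude subsquare p = 15; −1 → 14 = o.
The longitude characters are unchanged.

NK70po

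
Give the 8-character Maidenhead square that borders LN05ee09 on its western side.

LN05de99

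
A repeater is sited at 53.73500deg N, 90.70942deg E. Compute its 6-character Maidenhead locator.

Add 180° to longitude and 90° to latitude: 270.7094, 143.7350.
Field (20°×10°, letters A–R): lon ⌊270.7094/20⌋ = 13 → N; lat ⌊143.7350/10⌋ = 14 → O.
Square (2°×1°, digits 0–9): lon ⌊10.7094/2⌋ = 5; lat ⌊3.7350/1⌋ = 3.
Subsquare (5′×2.5′, letters a–x): lon ⌊0.7094/0.0833333⌋ = 8 → i; lat ⌊0.7350/0.0416667⌋ = 17 → r.

NO53ir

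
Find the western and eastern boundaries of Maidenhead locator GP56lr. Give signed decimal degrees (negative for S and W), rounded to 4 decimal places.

-49.0833, -49.0000

Field G=6, P=15: +6·20° lon, +15·10° lat → SW at lon -60°, lat 60°.
Square 5, 6: +5·2° lon, +6·1° lat → SW at lon -50°, lat 66°.
Subsquare l=11, r=17: +11·0.0833333° lon, +17·0.0416667° lat → SW at lon -49.0833°, lat 66.7083°.
Cell spans 0.0833333° lon × 0.0416667° lat.
west -49.0833, east -49.0000.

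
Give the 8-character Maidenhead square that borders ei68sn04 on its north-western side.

Longitude extended square 0; −1 → -1, wraps to 9, carry into subsquare.
Longitude subsquare s = 18; −1 → 17 = r.
Latitude extended square 4; +1 → 5.

EI68rn95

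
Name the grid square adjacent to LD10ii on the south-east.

LD10jh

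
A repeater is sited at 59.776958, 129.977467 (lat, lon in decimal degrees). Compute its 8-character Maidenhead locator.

PO49xs76

Add 180° to longitude and 90° to latitude: 309.97747, 149.77696.
Field: lon ⌊309.97747/20⌋ = 15 → P; lat ⌊149.77696/10⌋ = 14 → O.
Square: lon ⌊9.97747/2⌋ = 4; lat ⌊9.77696/1⌋ = 9.
Subsquare: lon ⌊1.97747/0.0833333⌋ = 23 → x; lat ⌊0.77696/0.0416667⌋ = 18 → s.
Extended square: lon ⌊0.06080/0.00833333⌋ = 7; lat ⌊0.02696/0.00416667⌋ = 6.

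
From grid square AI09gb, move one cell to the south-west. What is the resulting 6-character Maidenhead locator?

AI09fa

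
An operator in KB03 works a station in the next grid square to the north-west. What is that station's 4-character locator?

Longitude square 0; −1 → -1, wraps to 9, carry into field.
Longitude field K = 10; −1 → 9 = J.
Latitude square 3; +1 → 4.

JB94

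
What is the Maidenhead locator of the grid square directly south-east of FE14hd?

FE14ic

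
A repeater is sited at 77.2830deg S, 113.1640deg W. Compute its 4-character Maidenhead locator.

DB32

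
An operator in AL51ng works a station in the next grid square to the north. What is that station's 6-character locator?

AL51nh

Latitude subsquare g = 6; +1 → 7 = h.
The longitude characters are unchanged.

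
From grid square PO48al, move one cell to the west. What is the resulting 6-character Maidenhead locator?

Longitude subsquare a = 0; −1 → -1, wraps to 23 = x, carry into square.
Longitude square 4; −1 → 3.
The latitude characters are unchanged.

PO38xl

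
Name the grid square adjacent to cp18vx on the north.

CP19va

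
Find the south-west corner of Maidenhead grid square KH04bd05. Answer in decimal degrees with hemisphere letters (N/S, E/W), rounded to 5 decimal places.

15.85417° S, 20.08333° E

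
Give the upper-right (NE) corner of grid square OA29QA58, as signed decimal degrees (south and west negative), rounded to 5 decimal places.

-80.96250, 105.38333

Field O=14, A=0: +14·20° lon, +0·10° lat → SW at lon 100°, lat -90°.
Square 2, 9: +2·2° lon, +9·1° lat → SW at lon 104°, lat -81°.
Subsquare q=16, a=0: +16·0.0833333° lon, +0·0.0416667° lat → SW at lon 105.333°, lat -81°.
Extended square 5, 8: +5·0.00833333° lon, +8·0.00416667° lat → SW at lon 105.375°, lat -80.9667°.
Cell spans 0.00833333° lon × 0.00416667° lat. NE corner is SW corner plus one full cell.
latitude -80.96250, longitude 105.38333.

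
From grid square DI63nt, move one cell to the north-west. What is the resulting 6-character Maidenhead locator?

Longitude subsquare n = 13; −1 → 12 = m.
Latitude subsquare t = 19; +1 → 20 = u.

DI63mu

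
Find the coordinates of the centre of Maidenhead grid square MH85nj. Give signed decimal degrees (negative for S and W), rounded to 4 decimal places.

-14.6042, 77.1250

Field M=12, H=7: +12·20° lon, +7·10° lat → SW at lon 60°, lat -20°.
Square 8, 5: +8·2° lon, +5·1° lat → SW at lon 76°, lat -15°.
Subsquare n=13, j=9: +13·0.0833333° lon, +9·0.0416667° lat → SW at lon 77.0833°, lat -14.625°.
Cell spans 0.0833333° lon × 0.0416667° lat. Centre is SW corner plus half of each.
latitude -14.6042, longitude 77.1250.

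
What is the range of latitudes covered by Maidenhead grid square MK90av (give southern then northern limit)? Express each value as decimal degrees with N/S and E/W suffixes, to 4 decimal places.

10.8750° N, 10.9167° N

Field M=12, K=10: +12·20° lon, +10·10° lat → SW at lon 60°, lat 10°.
Square 9, 0: +9·2° lon, +0·1° lat → SW at lon 78°, lat 10°.
Subsquare a=0, v=21: +0·0.0833333° lon, +21·0.0416667° lat → SW at lon 78°, lat 10.875°.
Cell spans 0.0833333° lon × 0.0416667° lat.
south 10.8750° N, north 10.9167° N.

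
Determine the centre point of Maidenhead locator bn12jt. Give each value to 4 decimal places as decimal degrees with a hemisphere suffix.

Field B=1, N=13: +1·20° lon, +13·10° lat → SW at lon -160°, lat 40°.
Square 1, 2: +1·2° lon, +2·1° lat → SW at lon -158°, lat 42°.
Subsquare j=9, t=19: +9·0.0833333° lon, +19·0.0416667° lat → SW at lon -157.25°, lat 42.7917°.
Cell spans 0.0833333° lon × 0.0416667° lat. Centre is SW corner plus half of each.
latitude 42.8125° N, longitude 157.2083° W.

42.8125° N, 157.2083° W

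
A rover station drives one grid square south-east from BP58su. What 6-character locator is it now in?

BP58tt

Longitude subsquare s = 18; +1 → 19 = t.
Latitude subsquare u = 20; −1 → 19 = t.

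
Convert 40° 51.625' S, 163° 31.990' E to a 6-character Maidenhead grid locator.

RE19sd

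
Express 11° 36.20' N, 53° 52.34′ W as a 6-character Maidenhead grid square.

GK31bo

Shift to the Maidenhead origin (180°W, 90°S): lon 126.1277, lat 101.6033.
Field (20°×10°, letters A–R): lon ⌊126.1277/20⌋ = 6 → G; lat ⌊101.6033/10⌋ = 10 → K.
Square (2°×1°, digits 0–9): lon ⌊6.1277/2⌋ = 3; lat ⌊1.6033/1⌋ = 1.
Subsquare (5′×2.5′, letters a–x): lon ⌊0.1277/0.0833333⌋ = 1 → b; lat ⌊0.6033/0.0416667⌋ = 14 → o.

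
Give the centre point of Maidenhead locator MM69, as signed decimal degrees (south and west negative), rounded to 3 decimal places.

39.500, 73.000

Field M=12, M=12: +12·20° lon, +12·10° lat → SW at lon 60°, lat 30°.
Square 6, 9: +6·2° lon, +9·1° lat → SW at lon 72°, lat 39°.
Cell spans 2° lon × 1° lat. Centre is SW corner plus half of each.
latitude 39.500, longitude 73.000.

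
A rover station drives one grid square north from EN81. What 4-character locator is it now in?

Latitude square 1; +1 → 2.
The longitude characters are unchanged.

EN82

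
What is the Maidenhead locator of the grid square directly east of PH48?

Longitude square 4; +1 → 5.
The latitude characters are unchanged.

PH58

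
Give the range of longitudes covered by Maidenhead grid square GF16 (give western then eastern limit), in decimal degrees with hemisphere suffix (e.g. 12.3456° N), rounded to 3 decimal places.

Field G=6, F=5: +6·20° lon, +5·10° lat → SW at lon -60°, lat -40°.
Square 1, 6: +1·2° lon, +6·1° lat → SW at lon -58°, lat -34°.
Cell spans 2° lon × 1° lat.
west 58.000° W, east 56.000° W.

58.000° W, 56.000° W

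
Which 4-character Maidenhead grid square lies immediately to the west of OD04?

Longitude square 0; −1 → -1, wraps to 9, carry into field.
Longitude field O = 14; −1 → 13 = N.
The latitude characters are unchanged.

ND94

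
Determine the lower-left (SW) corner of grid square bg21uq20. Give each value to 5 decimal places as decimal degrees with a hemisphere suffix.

Field B=1, G=6: +1·20° lon, +6·10° lat → SW at lon -160°, lat -30°.
Square 2, 1: +2·2° lon, +1·1° lat → SW at lon -156°, lat -29°.
Subsquare u=20, q=16: +20·0.0833333° lon, +16·0.0416667° lat → SW at lon -154.333°, lat -28.3333°.
Extended square 2, 0: +2·0.00833333° lon, +0·0.00416667° lat → SW at lon -154.317°, lat -28.3333°.
latitude 28.33333° S, longitude 154.31667° W.

28.33333° S, 154.31667° W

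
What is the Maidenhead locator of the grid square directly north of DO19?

Latitude square 9; +1 → 10, wraps to 0, carry into field.
Latitude field O = 14; +1 → 15 = P.
The longitude characters are unchanged.

DP10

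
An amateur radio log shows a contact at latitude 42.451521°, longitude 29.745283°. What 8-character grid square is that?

KN42uk98

Shift to the Maidenhead origin (180°W, 90°S): lon 209.74528, lat 132.45152.
Field: 209.74528/20 → 10 → K, 132.45152/10 → 13 → N; chars KN.
Square: 9.74528/2 → 4, 2.45152/1 → 2; chars 42.
Subsquare: 1.74528/0.0833333 → 20 → u, 0.45152/0.0416667 → 10 → k; chars uk.
Extended square: 0.07862/0.00833333 → 9, 0.03485/0.00416667 → 8; chars 98.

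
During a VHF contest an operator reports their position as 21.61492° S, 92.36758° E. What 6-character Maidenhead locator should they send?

NG68ej

Add 180° to longitude and 90° to latitude: 272.3676, 68.3851.
Field (20°×10°, letters A–R): 272.3676/20 → 13 → N, 68.3851/10 → 6 → G; chars NG.
Square (2°×1°, digits 0–9): 12.3676/2 → 6, 8.3851/1 → 8; chars 68.
Subsquare (5′×2.5′, letters a–x): 0.3676/0.0833333 → 4 → e, 0.3851/0.0416667 → 9 → j; chars ej.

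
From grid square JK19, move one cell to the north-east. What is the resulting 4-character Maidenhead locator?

Longitude square 1; +1 → 2.
Latitude square 9; +1 → 10, wraps to 0, carry into field.
Latitude field K = 10; +1 → 11 = L.

JL20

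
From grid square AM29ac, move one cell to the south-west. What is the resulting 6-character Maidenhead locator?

Longitude subsquare a = 0; −1 → -1, wraps to 23 = x, carry into square.
Longitude square 2; −1 → 1.
Latitude subsquare c = 2; −1 → 1 = b.

AM19xb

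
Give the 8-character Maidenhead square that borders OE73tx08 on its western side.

Longitude extended square 0; −1 → -1, wraps to 9, carry into subsquare.
Longitude subsquare t = 19; −1 → 18 = s.
The latitude characters are unchanged.

OE73sx98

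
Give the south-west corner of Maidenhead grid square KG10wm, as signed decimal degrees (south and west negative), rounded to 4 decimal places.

-29.5000, 23.8333

Field K=10, G=6: +10·20° lon, +6·10° lat → SW at lon 20°, lat -30°.
Square 1, 0: +1·2° lon, +0·1° lat → SW at lon 22°, lat -30°.
Subsquare w=22, m=12: +22·0.0833333° lon, +12·0.0416667° lat → SW at lon 23.8333°, lat -29.5°.
latitude -29.5000, longitude 23.8333.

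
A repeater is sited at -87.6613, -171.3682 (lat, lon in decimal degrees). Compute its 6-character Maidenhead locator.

AA42hi

Offset from 180°W / 90°S: lon 8.6318°, lat 2.3387°.
Field: lon ⌊8.6318/20⌋ = 0 → A; lat ⌊2.3387/10⌋ = 0 → A.
Square: lon ⌊8.6318/2⌋ = 4; lat ⌊2.3387/1⌋ = 2.
Subsquare: lon ⌊0.6318/0.0833333⌋ = 7 → h; lat ⌊0.3387/0.0416667⌋ = 8 → i.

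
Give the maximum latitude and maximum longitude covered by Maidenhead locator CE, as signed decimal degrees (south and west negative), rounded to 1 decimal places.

-40.0, -120.0

Field C=2, E=4: +2·20° lon, +4·10° lat → SW at lon -140°, lat -50°.
Cell spans 20° lon × 10° lat. NE corner is SW corner plus one full cell.
latitude -40.0, longitude -120.0.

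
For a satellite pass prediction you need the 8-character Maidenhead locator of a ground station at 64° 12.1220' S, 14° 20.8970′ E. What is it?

Add 180° to longitude and 90° to latitude: 194.34828, 25.79797.
Field (20°×10°, letters A–R): lon ⌊194.34828/20⌋ = 9 → J; lat ⌊25.79797/10⌋ = 2 → C.
Square (2°×1°, digits 0–9): lon ⌊14.34828/2⌋ = 7; lat ⌊5.79797/1⌋ = 5.
Subsquare (5′×2.5′, letters a–x): lon ⌊0.34828/0.0833333⌋ = 4 → e; lat ⌊0.79797/0.0416667⌋ = 19 → t.
Extended square (30″×15″, digits 0–9): lon ⌊0.01495/0.00833333⌋ = 1; lat ⌊0.00630/0.00416667⌋ = 1.

JC75et11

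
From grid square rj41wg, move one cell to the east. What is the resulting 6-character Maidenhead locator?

RJ41xg

Longitude subsquare w = 22; +1 → 23 = x.
The latitude characters are unchanged.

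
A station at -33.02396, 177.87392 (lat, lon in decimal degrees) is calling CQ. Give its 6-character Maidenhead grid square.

Offset from 180°W / 90°S: lon 357.8739°, lat 56.9760°.
Field: 357.8739/20 → 17 → R, 56.9760/10 → 5 → F; chars RF.
Square: 17.8739/2 → 8, 6.9760/1 → 6; chars 86.
Subsquare: 1.8739/0.0833333 → 22 → w, 0.9760/0.0416667 → 23 → x; chars wx.

RF86wx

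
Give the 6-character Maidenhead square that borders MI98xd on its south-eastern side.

NI08ac

Longitude subsquare x = 23; +1 → 24, wraps to 0 = a, carry into square.
Longitude square 9; +1 → 10, wraps to 0, carry into field.
Longitude field M = 12; +1 → 13 = N.
Latitude subsquare d = 3; −1 → 2 = c.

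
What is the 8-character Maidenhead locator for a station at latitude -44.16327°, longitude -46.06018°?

GE65xu20

Offset from 180°W / 90°S: lon 133.93982°, lat 45.83673°.
Field (20°×10°, letters A–R): 133.93982/20 → 6 → G, 45.83673/10 → 4 → E; chars GE.
Square (2°×1°, digits 0–9): 13.93982/2 → 6, 5.83673/1 → 5; chars 65.
Subsquare (5′×2.5′, letters a–x): 1.93982/0.0833333 → 23 → x, 0.83673/0.0416667 → 20 → u; chars xu.
Extended square (30″×15″, digits 0–9): 0.02315/0.00833333 → 2, 0.00340/0.00416667 → 0; chars 20.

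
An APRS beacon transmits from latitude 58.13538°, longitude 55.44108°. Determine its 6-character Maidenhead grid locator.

Shift to the Maidenhead origin (180°W, 90°S): lon 235.4411, lat 148.1354.
Field: 235.4411/20 → 11 → L, 148.1354/10 → 14 → O; chars LO.
Square: 15.4411/2 → 7, 8.1354/1 → 8; chars 78.
Subsquare: 1.4411/0.0833333 → 17 → r, 0.1354/0.0416667 → 3 → d; chars rd.

LO78rd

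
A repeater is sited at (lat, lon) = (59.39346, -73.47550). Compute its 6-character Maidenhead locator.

Add 180° to longitude and 90° to latitude: 106.5245, 149.3935.
Field: lon ⌊106.5245/20⌋ = 5 → F; lat ⌊149.3935/10⌋ = 14 → O.
Square: lon ⌊6.5245/2⌋ = 3; lat ⌊9.3935/1⌋ = 9.
Subsquare: lon ⌊0.5245/0.0833333⌋ = 6 → g; lat ⌊0.3935/0.0416667⌋ = 9 → j.

FO39gj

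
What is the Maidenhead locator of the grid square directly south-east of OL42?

OL51

Longitude square 4; +1 → 5.
Latitude square 2; −1 → 1.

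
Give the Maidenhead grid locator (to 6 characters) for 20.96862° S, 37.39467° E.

KG89qa

Shift to the Maidenhead origin (180°W, 90°S): lon 217.3947, lat 69.0314.
Field: lon ⌊217.3947/20⌋ = 10 → K; lat ⌊69.0314/10⌋ = 6 → G.
Square: lon ⌊17.3947/2⌋ = 8; lat ⌊9.0314/1⌋ = 9.
Subsquare: lon ⌊1.3947/0.0833333⌋ = 16 → q; lat ⌊0.0314/0.0416667⌋ = 0 → a.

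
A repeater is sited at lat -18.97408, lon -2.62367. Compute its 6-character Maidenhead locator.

IH81qa

Shift to the Maidenhead origin (180°W, 90°S): lon 177.3763, lat 71.0259.
Field: lon ⌊177.3763/20⌋ = 8 → I; lat ⌊71.0259/10⌋ = 7 → H.
Square: lon ⌊17.3763/2⌋ = 8; lat ⌊1.0259/1⌋ = 1.
Subsquare: lon ⌊1.3763/0.0833333⌋ = 16 → q; lat ⌊0.0259/0.0416667⌋ = 0 → a.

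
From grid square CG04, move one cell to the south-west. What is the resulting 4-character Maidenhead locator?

Longitude square 0; −1 → -1, wraps to 9, carry into field.
Longitude field C = 2; −1 → 1 = B.
Latitude square 4; −1 → 3.

BG93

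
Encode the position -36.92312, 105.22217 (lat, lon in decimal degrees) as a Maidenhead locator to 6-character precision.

OF23ob

Add 180° to longitude and 90° to latitude: 285.2222, 53.0769.
Field: 285.2222/20 → 14 → O, 53.0769/10 → 5 → F; chars OF.
Square: 5.2222/2 → 2, 3.0769/1 → 3; chars 23.
Subsquare: 1.2222/0.0833333 → 14 → o, 0.0769/0.0416667 → 1 → b; chars ob.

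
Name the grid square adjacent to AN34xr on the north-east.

Longitude subsquare x = 23; +1 → 24, wraps to 0 = a, carry into square.
Longitude square 3; +1 → 4.
Latitude subsquare r = 17; +1 → 18 = s.

AN44as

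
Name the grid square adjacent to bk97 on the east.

CK07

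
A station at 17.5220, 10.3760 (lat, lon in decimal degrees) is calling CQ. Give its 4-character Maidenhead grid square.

JK57

Shift to the Maidenhead origin (180°W, 90°S): lon 190.38, lat 107.52.
Field: 190.38/20 → 9 → J, 107.52/10 → 10 → K; chars JK.
Square: 10.38/2 → 5, 7.52/1 → 7; chars 57.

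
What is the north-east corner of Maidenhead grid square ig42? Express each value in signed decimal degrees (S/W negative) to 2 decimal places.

-27.00, -10.00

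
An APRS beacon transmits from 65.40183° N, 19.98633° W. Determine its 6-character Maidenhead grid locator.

Shift to the Maidenhead origin (180°W, 90°S): lon 160.0137, lat 155.4018.
Field: 160.0137/20 → 8 → I, 155.4018/10 → 15 → P; chars IP.
Square: 0.0137/2 → 0, 5.4018/1 → 5; chars 05.
Subsquare: 0.0137/0.0833333 → 0 → a, 0.4018/0.0416667 → 9 → j; chars aj.

IP05aj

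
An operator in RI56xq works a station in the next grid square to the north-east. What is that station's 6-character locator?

Longitude subsquare x = 23; +1 → 24, wraps to 0 = a, carry into square.
Longitude square 5; +1 → 6.
Latitude subsquare q = 16; +1 → 17 = r.

RI66ar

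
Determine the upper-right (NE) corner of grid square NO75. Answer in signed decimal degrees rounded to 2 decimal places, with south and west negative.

56.00, 96.00

Field N=13, O=14: +13·20° lon, +14·10° lat → SW at lon 80°, lat 50°.
Square 7, 5: +7·2° lon, +5·1° lat → SW at lon 94°, lat 55°.
Cell spans 2° lon × 1° lat. NE corner is SW corner plus one full cell.
latitude 56.00, longitude 96.00.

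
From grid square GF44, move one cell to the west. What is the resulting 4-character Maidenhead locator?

Longitude square 4; −1 → 3.
The latitude characters are unchanged.

GF34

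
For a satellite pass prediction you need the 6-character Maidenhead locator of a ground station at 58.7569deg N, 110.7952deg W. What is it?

Add 180° to longitude and 90° to latitude: 69.2048, 148.7569.
Field (20°×10°, letters A–R): 69.2048/20 → 3 → D, 148.7569/10 → 14 → O; chars DO.
Square (2°×1°, digits 0–9): 9.2048/2 → 4, 8.7569/1 → 8; chars 48.
Subsquare (5′×2.5′, letters a–x): 1.2048/0.0833333 → 14 → o, 0.7569/0.0416667 → 18 → s; chars os.

DO48os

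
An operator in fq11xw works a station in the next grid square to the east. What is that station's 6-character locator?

FQ21aw

Longitude subsquare x = 23; +1 → 24, wraps to 0 = a, carry into square.
Longitude square 1; +1 → 2.
The latitude characters are unchanged.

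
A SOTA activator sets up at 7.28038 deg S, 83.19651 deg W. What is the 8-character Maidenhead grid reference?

EI82jr62

Shift to the Maidenhead origin (180°W, 90°S): lon 96.80349, lat 82.71962.
Field: lon ⌊96.80349/20⌋ = 4 → E; lat ⌊82.71962/10⌋ = 8 → I.
Square: lon ⌊16.80349/2⌋ = 8; lat ⌊2.71962/1⌋ = 2.
Subsquare: lon ⌊0.80349/0.0833333⌋ = 9 → j; lat ⌊0.71962/0.0416667⌋ = 17 → r.
Extended square: lon ⌊0.05349/0.00833333⌋ = 6; lat ⌊0.01129/0.00416667⌋ = 2.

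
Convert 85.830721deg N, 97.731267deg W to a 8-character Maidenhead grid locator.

Add 180° to longitude and 90° to latitude: 82.26873, 175.83072.
Field (20°×10°, letters A–R): lon ⌊82.26873/20⌋ = 4 → E; lat ⌊175.83072/10⌋ = 17 → R.
Square (2°×1°, digits 0–9): lon ⌊2.26873/2⌋ = 1; lat ⌊5.83072/1⌋ = 5.
Subsquare (5′×2.5′, letters a–x): lon ⌊0.26873/0.0833333⌋ = 3 → d; lat ⌊0.83072/0.0416667⌋ = 19 → t.
Extended square (30″×15″, digits 0–9): lon ⌊0.01873/0.00833333⌋ = 2; lat ⌊0.03905/0.00416667⌋ = 9.

ER15dt29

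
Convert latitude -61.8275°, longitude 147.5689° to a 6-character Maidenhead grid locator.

QC38se

Add 180° to longitude and 90° to latitude: 327.5689, 28.1725.
Field: lon ⌊327.5689/20⌋ = 16 → Q; lat ⌊28.1725/10⌋ = 2 → C.
Square: lon ⌊7.5689/2⌋ = 3; lat ⌊8.1725/1⌋ = 8.
Subsquare: lon ⌊1.5689/0.0833333⌋ = 18 → s; lat ⌊0.1725/0.0416667⌋ = 4 → e.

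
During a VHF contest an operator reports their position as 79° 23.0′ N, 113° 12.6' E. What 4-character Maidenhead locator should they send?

OQ69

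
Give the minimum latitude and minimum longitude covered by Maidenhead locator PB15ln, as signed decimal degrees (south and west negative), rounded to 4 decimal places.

-74.4583, 122.9167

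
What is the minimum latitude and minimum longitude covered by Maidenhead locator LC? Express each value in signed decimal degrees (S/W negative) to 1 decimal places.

Field L=11, C=2: +11·20° lon, +2·10° lat → SW at lon 40°, lat -70°.
latitude -70.0, longitude 40.0.

-70.0, 40.0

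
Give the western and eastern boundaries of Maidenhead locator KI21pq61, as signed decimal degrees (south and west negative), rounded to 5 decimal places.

25.30000, 25.30833

Field K=10, I=8: +10·20° lon, +8·10° lat → SW at lon 20°, lat -10°.
Square 2, 1: +2·2° lon, +1·1° lat → SW at lon 24°, lat -9°.
Subsquare p=15, q=16: +15·0.0833333° lon, +16·0.0416667° lat → SW at lon 25.25°, lat -8.33333°.
Extended square 6, 1: +6·0.00833333° lon, +1·0.00416667° lat → SW at lon 25.3°, lat -8.32917°.
Cell spans 0.00833333° lon × 0.00416667° lat.
west 25.30000, east 25.30833.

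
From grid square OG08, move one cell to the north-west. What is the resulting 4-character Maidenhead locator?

Longitude square 0; −1 → -1, wraps to 9, carry into field.
Longitude field O = 14; −1 → 13 = N.
Latitude square 8; +1 → 9.

NG99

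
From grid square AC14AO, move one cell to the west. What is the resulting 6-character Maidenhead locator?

Longitude subsquare a = 0; −1 → -1, wraps to 23 = x, carry into square.
Longitude square 1; −1 → 0.
The latitude characters are unchanged.

AC04xo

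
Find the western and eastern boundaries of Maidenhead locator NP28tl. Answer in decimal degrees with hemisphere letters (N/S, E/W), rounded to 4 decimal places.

85.5833° E, 85.6667° E

Field N=13, P=15: +13·20° lon, +15·10° lat → SW at lon 80°, lat 60°.
Square 2, 8: +2·2° lon, +8·1° lat → SW at lon 84°, lat 68°.
Subsquare t=19, l=11: +19·0.0833333° lon, +11·0.0416667° lat → SW at lon 85.5833°, lat 68.4583°.
Cell spans 0.0833333° lon × 0.0416667° lat.
west 85.5833° E, east 85.6667° E.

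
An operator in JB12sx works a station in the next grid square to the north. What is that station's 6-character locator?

JB13sa

Latitude subsquare x = 23; +1 → 24, wraps to 0 = a, carry into square.
Latitude square 2; +1 → 3.
The longitude characters are unchanged.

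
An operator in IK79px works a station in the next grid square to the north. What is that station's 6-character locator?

Latitude subsquare x = 23; +1 → 24, wraps to 0 = a, carry into square.
Latitude square 9; +1 → 10, wraps to 0, carry into field.
Latitude field K = 10; +1 → 11 = L.
The longitude characters are unchanged.

IL70pa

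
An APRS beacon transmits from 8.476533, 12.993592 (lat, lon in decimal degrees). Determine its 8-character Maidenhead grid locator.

JJ68ll94

Add 180° to longitude and 90° to latitude: 192.99359, 98.47653.
Field: lon ⌊192.99359/20⌋ = 9 → J; lat ⌊98.47653/10⌋ = 9 → J.
Square: lon ⌊12.99359/2⌋ = 6; lat ⌊8.47653/1⌋ = 8.
Subsquare: lon ⌊0.99359/0.0833333⌋ = 11 → l; lat ⌊0.47653/0.0416667⌋ = 11 → l.
Extended square: lon ⌊0.07693/0.00833333⌋ = 9; lat ⌊0.01820/0.00416667⌋ = 4.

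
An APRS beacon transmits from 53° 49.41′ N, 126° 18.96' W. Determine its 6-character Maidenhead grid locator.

CO63ut

Shift to the Maidenhead origin (180°W, 90°S): lon 53.6840, lat 143.8235.
Field (20°×10°, letters A–R): 53.6840/20 → 2 → C, 143.8235/10 → 14 → O; chars CO.
Square (2°×1°, digits 0–9): 13.6840/2 → 6, 3.8235/1 → 3; chars 63.
Subsquare (5′×2.5′, letters a–x): 1.6840/0.0833333 → 20 → u, 0.8235/0.0416667 → 19 → t; chars ut.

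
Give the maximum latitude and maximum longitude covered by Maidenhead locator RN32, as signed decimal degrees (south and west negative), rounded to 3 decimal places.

43.000, 168.000

Field R=17, N=13: +17·20° lon, +13·10° lat → SW at lon 160°, lat 40°.
Square 3, 2: +3·2° lon, +2·1° lat → SW at lon 166°, lat 42°.
Cell spans 2° lon × 1° lat. NE corner is SW corner plus one full cell.
latitude 43.000, longitude 168.000.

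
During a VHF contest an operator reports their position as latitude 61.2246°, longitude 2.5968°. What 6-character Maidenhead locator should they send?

JP11hf

Offset from 180°W / 90°S: lon 182.5968°, lat 151.2246°.
Field: lon ⌊182.5968/20⌋ = 9 → J; lat ⌊151.2246/10⌋ = 15 → P.
Square: lon ⌊2.5968/2⌋ = 1; lat ⌊1.2246/1⌋ = 1.
Subsquare: lon ⌊0.5968/0.0833333⌋ = 7 → h; lat ⌊0.2246/0.0416667⌋ = 5 → f.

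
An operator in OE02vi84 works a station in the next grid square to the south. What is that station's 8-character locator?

OE02vi83

Latitude extended square 4; −1 → 3.
The longitude characters are unchanged.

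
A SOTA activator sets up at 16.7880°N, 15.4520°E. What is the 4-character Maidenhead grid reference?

JK76

Offset from 180°W / 90°S: lon 195.45°, lat 106.79°.
Field: 195.45/20 → 9 → J, 106.79/10 → 10 → K; chars JK.
Square: 15.45/2 → 7, 6.79/1 → 6; chars 76.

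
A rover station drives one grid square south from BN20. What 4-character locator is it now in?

BM29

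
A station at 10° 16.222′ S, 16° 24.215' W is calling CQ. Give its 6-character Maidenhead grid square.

Offset from 180°W / 90°S: lon 163.5964°, lat 79.7296°.
Field: 163.5964/20 → 8 → I, 79.7296/10 → 7 → H; chars IH.
Square: 3.5964/2 → 1, 9.7296/1 → 9; chars 19.
Subsquare: 1.5964/0.0833333 → 19 → t, 0.7296/0.0416667 → 17 → r; chars tr.

IH19tr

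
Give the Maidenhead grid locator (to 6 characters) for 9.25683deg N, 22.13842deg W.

Add 180° to longitude and 90° to latitude: 157.8616, 99.2568.
Field: 157.8616/20 → 7 → H, 99.2568/10 → 9 → J; chars HJ.
Square: 17.8616/2 → 8, 9.2568/1 → 9; chars 89.
Subsquare: 1.8616/0.0833333 → 22 → w, 0.2568/0.0416667 → 6 → g; chars wg.

HJ89wg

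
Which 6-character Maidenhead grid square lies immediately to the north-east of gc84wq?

GC84xr

Longitude subsquare w = 22; +1 → 23 = x.
Latitude subsquare q = 16; +1 → 17 = r.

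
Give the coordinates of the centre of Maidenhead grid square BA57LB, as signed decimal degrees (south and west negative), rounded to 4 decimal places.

Field B=1, A=0: +1·20° lon, +0·10° lat → SW at lon -160°, lat -90°.
Square 5, 7: +5·2° lon, +7·1° lat → SW at lon -150°, lat -83°.
Subsquare l=11, b=1: +11·0.0833333° lon, +1·0.0416667° lat → SW at lon -149.083°, lat -82.9583°.
Cell spans 0.0833333° lon × 0.0416667° lat. Centre is SW corner plus half of each.
latitude -82.9375, longitude -149.0417.

-82.9375, -149.0417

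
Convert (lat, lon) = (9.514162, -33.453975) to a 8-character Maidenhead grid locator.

HJ39gm53

Shift to the Maidenhead origin (180°W, 90°S): lon 146.54602, lat 99.51416.
Field: 146.54602/20 → 7 → H, 99.51416/10 → 9 → J; chars HJ.
Square: 6.54602/2 → 3, 9.51416/1 → 9; chars 39.
Subsquare: 0.54602/0.0833333 → 6 → g, 0.51416/0.0416667 → 12 → m; chars gm.
Extended square: 0.04602/0.00833333 → 5, 0.01416/0.00416667 → 3; chars 53.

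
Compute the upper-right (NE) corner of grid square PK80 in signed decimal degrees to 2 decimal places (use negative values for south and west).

11.00, 138.00

Field P=15, K=10: +15·20° lon, +10·10° lat → SW at lon 120°, lat 10°.
Square 8, 0: +8·2° lon, +0·1° lat → SW at lon 136°, lat 10°.
Cell spans 2° lon × 1° lat. NE corner is SW corner plus one full cell.
latitude 11.00, longitude 138.00.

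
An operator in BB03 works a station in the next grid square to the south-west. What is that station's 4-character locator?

Longitude square 0; −1 → -1, wraps to 9, carry into field.
Longitude field B = 1; −1 → 0 = A.
Latitude square 3; −1 → 2.

AB92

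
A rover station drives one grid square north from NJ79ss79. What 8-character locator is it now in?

Latitude extended square 9; +1 → 10, wraps to 0, carry into subsquare.
Latitude subsquare s = 18; +1 → 19 = t.
The longitude characters are unchanged.

NJ79st70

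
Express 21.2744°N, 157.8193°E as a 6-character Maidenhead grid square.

Offset from 180°W / 90°S: lon 337.8193°, lat 111.2744°.
Field (20°×10°, letters A–R): lon ⌊337.8193/20⌋ = 16 → Q; lat ⌊111.2744/10⌋ = 11 → L.
Square (2°×1°, digits 0–9): lon ⌊17.8193/2⌋ = 8; lat ⌊1.2744/1⌋ = 1.
Subsquare (5′×2.5′, letters a–x): lon ⌊1.8193/0.0833333⌋ = 21 → v; lat ⌊0.2744/0.0416667⌋ = 6 → g.

QL81vg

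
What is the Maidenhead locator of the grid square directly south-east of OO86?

OO95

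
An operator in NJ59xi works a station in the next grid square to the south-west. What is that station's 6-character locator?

Longitude subsquare x = 23; −1 → 22 = w.
Latitude subsquare i = 8; −1 → 7 = h.

NJ59wh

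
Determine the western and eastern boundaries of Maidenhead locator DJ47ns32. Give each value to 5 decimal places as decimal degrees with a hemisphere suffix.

110.89167° W, 110.88333° W

Field D=3, J=9: +3·20° lon, +9·10° lat → SW at lon -120°, lat 0°.
Square 4, 7: +4·2° lon, +7·1° lat → SW at lon -112°, lat 7°.
Subsquare n=13, s=18: +13·0.0833333° lon, +18·0.0416667° lat → SW at lon -110.917°, lat 7.75°.
Extended square 3, 2: +3·0.00833333° lon, +2·0.00416667° lat → SW at lon -110.892°, lat 7.75833°.
Cell spans 0.00833333° lon × 0.00416667° lat.
west 110.89167° W, east 110.88333° W.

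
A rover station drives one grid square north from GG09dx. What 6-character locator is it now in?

Latitude subsquare x = 23; +1 → 24, wraps to 0 = a, carry into square.
Latitude square 9; +1 → 10, wraps to 0, carry into field.
Latitude field G = 6; +1 → 7 = H.
The longitude characters are unchanged.

GH00da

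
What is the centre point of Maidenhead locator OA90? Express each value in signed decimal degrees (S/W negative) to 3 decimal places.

-89.500, 119.000

Field O=14, A=0: +14·20° lon, +0·10° lat → SW at lon 100°, lat -90°.
Square 9, 0: +9·2° lon, +0·1° lat → SW at lon 118°, lat -90°.
Cell spans 2° lon × 1° lat. Centre is SW corner plus half of each.
latitude -89.500, longitude 119.000.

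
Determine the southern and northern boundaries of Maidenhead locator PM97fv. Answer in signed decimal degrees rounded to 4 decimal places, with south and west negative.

37.8750, 37.9167

Field P=15, M=12: +15·20° lon, +12·10° lat → SW at lon 120°, lat 30°.
Square 9, 7: +9·2° lon, +7·1° lat → SW at lon 138°, lat 37°.
Subsquare f=5, v=21: +5·0.0833333° lon, +21·0.0416667° lat → SW at lon 138.417°, lat 37.875°.
Cell spans 0.0833333° lon × 0.0416667° lat.
south 37.8750, north 37.9167.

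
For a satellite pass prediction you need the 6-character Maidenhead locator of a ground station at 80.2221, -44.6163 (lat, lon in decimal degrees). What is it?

Add 180° to longitude and 90° to latitude: 135.3837, 170.2221.
Field: lon ⌊135.3837/20⌋ = 6 → G; lat ⌊170.2221/10⌋ = 17 → R.
Square: lon ⌊15.3837/2⌋ = 7; lat ⌊0.2221/1⌋ = 0.
Subsquare: lon ⌊1.3837/0.0833333⌋ = 16 → q; lat ⌊0.2221/0.0416667⌋ = 5 → f.

GR70qf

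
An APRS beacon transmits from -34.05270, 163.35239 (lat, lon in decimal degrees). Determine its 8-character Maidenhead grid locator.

RF15qw27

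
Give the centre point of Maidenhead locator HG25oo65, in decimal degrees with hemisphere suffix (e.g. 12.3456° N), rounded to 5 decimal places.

24.39375° S, 34.77917° W

Field H=7, G=6: +7·20° lon, +6·10° lat → SW at lon -40°, lat -30°.
Square 2, 5: +2·2° lon, +5·1° lat → SW at lon -36°, lat -25°.
Subsquare o=14, o=14: +14·0.0833333° lon, +14·0.0416667° lat → SW at lon -34.8333°, lat -24.4167°.
Extended square 6, 5: +6·0.00833333° lon, +5·0.00416667° lat → SW at lon -34.7833°, lat -24.3958°.
Cell spans 0.00833333° lon × 0.00416667° lat. Centre is SW corner plus half of each.
latitude 24.39375° S, longitude 34.77917° W.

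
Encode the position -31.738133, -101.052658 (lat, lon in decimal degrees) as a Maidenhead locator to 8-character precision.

DF98lg32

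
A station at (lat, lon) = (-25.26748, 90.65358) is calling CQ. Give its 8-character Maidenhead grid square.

NG54hr85

Shift to the Maidenhead origin (180°W, 90°S): lon 270.65358, lat 64.73252.
Field (20°×10°, letters A–R): lon ⌊270.65358/20⌋ = 13 → N; lat ⌊64.73252/10⌋ = 6 → G.
Square (2°×1°, digits 0–9): lon ⌊10.65358/2⌋ = 5; lat ⌊4.73252/1⌋ = 4.
Subsquare (5′×2.5′, letters a–x): lon ⌊0.65358/0.0833333⌋ = 7 → h; lat ⌊0.73252/0.0416667⌋ = 17 → r.
Extended square (30″×15″, digits 0–9): lon ⌊0.07025/0.00833333⌋ = 8; lat ⌊0.02419/0.00416667⌋ = 5.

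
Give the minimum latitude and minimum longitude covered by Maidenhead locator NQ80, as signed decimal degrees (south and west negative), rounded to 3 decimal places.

70.000, 96.000

Field N=13, Q=16: +13·20° lon, +16·10° lat → SW at lon 80°, lat 70°.
Square 8, 0: +8·2° lon, +0·1° lat → SW at lon 96°, lat 70°.
latitude 70.000, longitude 96.000.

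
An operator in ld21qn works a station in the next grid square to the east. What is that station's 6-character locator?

Longitude subsquare q = 16; +1 → 17 = r.
The latitude characters are unchanged.

LD21rn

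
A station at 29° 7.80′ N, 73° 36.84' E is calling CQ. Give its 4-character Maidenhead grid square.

ML69

Offset from 180°W / 90°S: lon 253.61°, lat 119.13°.
Field: 253.61/20 → 12 → M, 119.13/10 → 11 → L; chars ML.
Square: 13.61/2 → 6, 9.13/1 → 9; chars 69.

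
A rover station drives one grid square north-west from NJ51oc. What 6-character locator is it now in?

NJ51nd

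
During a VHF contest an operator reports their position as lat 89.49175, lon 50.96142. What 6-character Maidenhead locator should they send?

LR59ll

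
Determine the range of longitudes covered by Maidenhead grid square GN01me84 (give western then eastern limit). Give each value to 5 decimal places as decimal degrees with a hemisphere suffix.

58.93333° W, 58.92500° W

Field G=6, N=13: +6·20° lon, +13·10° lat → SW at lon -60°, lat 40°.
Square 0, 1: +0·2° lon, +1·1° lat → SW at lon -60°, lat 41°.
Subsquare m=12, e=4: +12·0.0833333° lon, +4·0.0416667° lat → SW at lon -59°, lat 41.1667°.
Extended square 8, 4: +8·0.00833333° lon, +4·0.00416667° lat → SW at lon -58.9333°, lat 41.1833°.
Cell spans 0.00833333° lon × 0.00416667° lat.
west 58.93333° W, east 58.92500° W.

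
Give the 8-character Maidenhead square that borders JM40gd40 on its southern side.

JM40gc49

Latitude extended square 0; −1 → -1, wraps to 9, carry into subsquare.
Latitude subsquare d = 3; −1 → 2 = c.
The longitude characters are unchanged.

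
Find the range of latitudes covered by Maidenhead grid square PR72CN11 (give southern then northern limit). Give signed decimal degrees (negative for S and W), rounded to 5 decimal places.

Field P=15, R=17: +15·20° lon, +17·10° lat → SW at lon 120°, lat 80°.
Square 7, 2: +7·2° lon, +2·1° lat → SW at lon 134°, lat 82°.
Subsquare c=2, n=13: +2·0.0833333° lon, +13·0.0416667° lat → SW at lon 134.167°, lat 82.5417°.
Extended square 1, 1: +1·0.00833333° lon, +1·0.00416667° lat → SW at lon 134.175°, lat 82.5458°.
Cell spans 0.00833333° lon × 0.00416667° lat.
south 82.54583, north 82.55000.

82.54583, 82.55000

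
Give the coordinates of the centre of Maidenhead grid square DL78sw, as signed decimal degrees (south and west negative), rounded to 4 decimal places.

28.9375, -104.4583

Field D=3, L=11: +3·20° lon, +11·10° lat → SW at lon -120°, lat 20°.
Square 7, 8: +7·2° lon, +8·1° lat → SW at lon -106°, lat 28°.
Subsquare s=18, w=22: +18·0.0833333° lon, +22·0.0416667° lat → SW at lon -104.5°, lat 28.9167°.
Cell spans 0.0833333° lon × 0.0416667° lat. Centre is SW corner plus half of each.
latitude 28.9375, longitude -104.4583.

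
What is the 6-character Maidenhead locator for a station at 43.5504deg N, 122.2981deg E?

PN13dn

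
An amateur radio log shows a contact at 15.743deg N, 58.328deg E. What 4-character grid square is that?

Shift to the Maidenhead origin (180°W, 90°S): lon 238.33, lat 105.74.
Field: lon ⌊238.33/20⌋ = 11 → L; lat ⌊105.74/10⌋ = 10 → K.
Square: lon ⌊18.33/2⌋ = 9; lat ⌊5.74/1⌋ = 5.

LK95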